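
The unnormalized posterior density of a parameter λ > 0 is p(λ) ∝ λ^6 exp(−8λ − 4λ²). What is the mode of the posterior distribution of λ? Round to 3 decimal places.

ℓ'(λ) = 6/λ − 8 − 8λ. Setting this to zero and multiplying by λ: 8λ² + 8λ − 6 = 0.
λ = (−8 + √(8² + 4·8·6)) / (2·8) = (−8 + √256) / 16 = (−8 + 16)/16 = 1/2.
ℓ''(λ) = −6/λ² − 8 < 0, confirming a maximum.

λ̂_MAP = 0.500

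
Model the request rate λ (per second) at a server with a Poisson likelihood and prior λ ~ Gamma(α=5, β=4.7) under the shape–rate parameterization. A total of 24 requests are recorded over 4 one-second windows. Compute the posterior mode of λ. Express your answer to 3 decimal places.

λ̂_MAP = 3.218

Σxᵢ = 24, n = 4.
Posterior ∝ λ^4e^(−4.7λ) · λ^24e^(−4λ) = λ^28e^(−8.7λ), i.e. Gamma(shape=29, rate=8.7).
The mode of a Gamma(a, b) with a ≥ 1 (shape–rate) is (a−1)/b = 28/8.7 ≈ 3.218.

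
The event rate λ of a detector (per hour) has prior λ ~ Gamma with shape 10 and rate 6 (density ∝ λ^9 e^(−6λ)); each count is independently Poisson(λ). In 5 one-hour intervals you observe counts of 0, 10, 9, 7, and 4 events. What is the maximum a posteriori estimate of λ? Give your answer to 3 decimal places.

Σxᵢ = 0+10+9+7+4 = 30, with n = 5.
Posterior ∝ λ^9e^(−6λ) · λ^30e^(−5λ) = λ^39e^(−11λ), i.e. Gamma(shape=40, rate=11).
The mode of a Gamma(a, b) with a ≥ 1 (shape–rate) is (a−1)/b = 39/11 ≈ 3.545.

λ̂_MAP = 3.545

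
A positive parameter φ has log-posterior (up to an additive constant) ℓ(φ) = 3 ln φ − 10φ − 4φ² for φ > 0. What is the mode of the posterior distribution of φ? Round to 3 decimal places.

ℓ'(φ) = 3/φ − 10 − 8φ. Setting this to zero and multiplying by φ: 8φ² + 10φ − 3 = 0.
φ = (−10 + √(10² + 4·8·3)) / (2·8) = (−10 + √196) / 16 = (−10 + 14)/16 = 1/4.
ℓ''(φ) = −3/φ² − 8 < 0, confirming a maximum.

φ̂_MAP = 0.250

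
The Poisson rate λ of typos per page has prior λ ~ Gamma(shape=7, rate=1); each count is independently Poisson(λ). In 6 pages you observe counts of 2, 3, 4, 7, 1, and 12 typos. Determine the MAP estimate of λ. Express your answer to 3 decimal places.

Σxᵢ = 2+3+4+7+1+12 = 29, with n = 6.
Posterior ∝ λ^6e^(−1λ) · λ^29e^(−6λ) = λ^35e^(−7λ), i.e. Gamma(shape=36, rate=7).
The mode of a Gamma(a, b) with a ≥ 1 (shape–rate) is (a−1)/b = 35/7 ≈ 5.000.

λ̂_MAP = 5.000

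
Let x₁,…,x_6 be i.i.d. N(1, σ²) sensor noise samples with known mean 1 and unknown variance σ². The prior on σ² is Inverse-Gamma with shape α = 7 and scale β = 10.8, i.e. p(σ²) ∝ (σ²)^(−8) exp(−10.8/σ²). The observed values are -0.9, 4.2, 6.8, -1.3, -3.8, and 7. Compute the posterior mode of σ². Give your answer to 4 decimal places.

Sum of squared deviations about the known mean: SS = (-0.9−1)² + (4.2−1)² + (6.8−1)² + (-1.3−1)² + (-3.8−1)² + (7−1)² = 111.82.
The Normal likelihood contributes (σ²)^(−n/2) exp(−SS/(2σ²)), so the posterior is Inverse-Gamma(α + n/2, β + SS/2) = Inverse-Gamma(10, 66.71).
The mode of Inverse-Gamma(a, b) is b/(a+1) = 66.71/11 ≈ 6.0645.

σ̂²_MAP = 6.0645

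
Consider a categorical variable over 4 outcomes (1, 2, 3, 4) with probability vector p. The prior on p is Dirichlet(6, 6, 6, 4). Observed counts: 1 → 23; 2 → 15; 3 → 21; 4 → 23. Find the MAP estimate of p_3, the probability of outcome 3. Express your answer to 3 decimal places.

The posterior is Dirichlet(αᵢ + nᵢ) = Dirichlet(29, 21, 27, 27).
For a Dirichlet(a₁,…,a_K) with all aᵢ > 1, the mode has j-th component (aⱼ − 1)/(Σaᵢ − K).
Here Σaᵢ = 104 and K = 4, so p_3 = (27 − 1)/(104 − 4) = 26/100 ≈ 0.260.

MAP estimate: 0.260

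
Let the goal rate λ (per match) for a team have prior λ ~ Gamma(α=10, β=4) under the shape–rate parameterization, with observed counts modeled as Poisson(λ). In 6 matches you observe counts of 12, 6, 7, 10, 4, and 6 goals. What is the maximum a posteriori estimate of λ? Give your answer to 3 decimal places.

Σxᵢ = 12+6+7+10+4+6 = 45, with n = 6.
Posterior ∝ λ^9e^(−4λ) · λ^45e^(−6λ) = λ^54e^(−10λ), i.e. Gamma(shape=55, rate=10).
The mode of a Gamma(a, b) with a ≥ 1 (shape–rate) is (a−1)/b = 54/10 ≈ 5.400.

λ̂_MAP = 5.400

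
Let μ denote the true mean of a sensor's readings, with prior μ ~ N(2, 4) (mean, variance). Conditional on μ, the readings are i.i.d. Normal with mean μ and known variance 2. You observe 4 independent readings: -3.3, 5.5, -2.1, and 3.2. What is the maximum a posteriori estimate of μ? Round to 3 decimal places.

n = 4; x̄ = ((-3.3) + 5.5 + (-2.1) + 3.2)/4 = 3.3/4 = 0.825.
For a Normal prior and Normal likelihood with known variance, the posterior is Normal; its mode equals its mean, the precision-weighted average.
Prior precision 1/σ₀² = 1/4 = 0.25; data precision n/σ² = 4/2 = 2.
μ̂ = (0.25·2 + 2·0.825) / (0.25 + 2) = 2.15/2.25 = 43/45 ≈ 0.956.

μ̂_MAP = 0.956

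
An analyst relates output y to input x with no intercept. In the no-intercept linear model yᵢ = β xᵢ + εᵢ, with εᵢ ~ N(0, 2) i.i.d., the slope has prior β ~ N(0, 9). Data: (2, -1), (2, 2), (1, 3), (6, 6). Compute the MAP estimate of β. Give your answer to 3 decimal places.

β̂_MAP = 0.907

log p(β | y) = −Σ(yᵢ − βxᵢ)²/(2·2) − β²/(2·9) + const.
Setting the derivative to zero: Σxᵢ(yᵢ − βxᵢ)/2 − β/9 = 0, so β = Σxᵢyᵢ / (Σxᵢ² + σ²/τ²).
Σxᵢyᵢ = 2·(-1) + 2·2 + 1·3 + 6·6 = 41; Σxᵢ² = 45; σ²/τ² = 2/9.
β̂_MAP = 41 / (45 + 2/9) = 41/(407/9) = 369/407 ≈ 0.907.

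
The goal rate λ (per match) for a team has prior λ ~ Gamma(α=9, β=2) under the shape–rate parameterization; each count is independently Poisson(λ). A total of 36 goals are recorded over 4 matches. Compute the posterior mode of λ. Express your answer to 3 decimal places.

λ̂_MAP = 7.333

Σxᵢ = 36, n = 4.
Posterior ∝ λ^8e^(−2λ) · λ^36e^(−4λ) = λ^44e^(−6λ), i.e. Gamma(shape=45, rate=6).
The mode of a Gamma(a, b) with a ≥ 1 (shape–rate) is (a−1)/b = 44/6 ≈ 7.333.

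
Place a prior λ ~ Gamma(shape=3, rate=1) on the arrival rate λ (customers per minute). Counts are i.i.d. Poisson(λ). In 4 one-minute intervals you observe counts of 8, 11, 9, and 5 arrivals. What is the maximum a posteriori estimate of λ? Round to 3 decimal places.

λ̂_MAP = 7.000

Σxᵢ = 8+11+9+5 = 33, with n = 4.
Posterior ∝ λ^2e^(−1λ) · λ^33e^(−4λ) = λ^35e^(−5λ), i.e. Gamma(shape=36, rate=5).
The mode of a Gamma(a, b) with a ≥ 1 (shape–rate) is (a−1)/b = 35/5 ≈ 7.000.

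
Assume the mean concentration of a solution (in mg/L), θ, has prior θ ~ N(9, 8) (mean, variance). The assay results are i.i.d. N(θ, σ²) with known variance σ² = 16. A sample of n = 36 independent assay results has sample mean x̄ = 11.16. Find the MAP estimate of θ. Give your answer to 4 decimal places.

θ̂_MAP = 11.0463

n = 36, x̄ = 11.16.
For a Normal prior and Normal likelihood with known variance, the posterior is Normal; its mode equals its mean, the precision-weighted average.
Prior precision 1/σ₀² = 1/8 = 0.125; data precision n/σ² = 36/16 = 2.25.
θ̂ = (0.125·9 + 2.25·11.16) / (0.125 + 2.25) = 26.235/2.375 = 5247/475 ≈ 11.0463.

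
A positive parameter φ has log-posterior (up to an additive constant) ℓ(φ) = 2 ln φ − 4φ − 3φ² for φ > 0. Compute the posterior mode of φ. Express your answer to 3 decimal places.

φ̂_MAP = 0.333

ℓ'(φ) = 2/φ − 4 − 6φ. Setting this to zero and multiplying by φ: 6φ² + 4φ − 2 = 0.
φ = (−4 + √(4² + 4·6·2)) / (2·6) = (−4 + √64) / 12 = (−4 + 8)/12 = 1/3.
ℓ''(φ) = −2/φ² − 6 < 0, confirming a maximum.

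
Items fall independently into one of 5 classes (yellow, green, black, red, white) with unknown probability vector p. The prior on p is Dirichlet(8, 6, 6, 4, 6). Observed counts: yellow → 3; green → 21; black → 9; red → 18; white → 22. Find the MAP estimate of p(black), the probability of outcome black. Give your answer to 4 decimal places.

MAP estimate of p(black) = 0.1429

The posterior is Dirichlet(αᵢ + nᵢ) = Dirichlet(11, 27, 15, 22, 28).
For a Dirichlet(a₁,…,a_K) with all aᵢ > 1, the mode has j-th component (aⱼ − 1)/(Σaᵢ − K).
Here Σaᵢ = 103 and K = 5, so p(black) = (15 − 1)/(103 − 5) = 14/98 ≈ 0.1429.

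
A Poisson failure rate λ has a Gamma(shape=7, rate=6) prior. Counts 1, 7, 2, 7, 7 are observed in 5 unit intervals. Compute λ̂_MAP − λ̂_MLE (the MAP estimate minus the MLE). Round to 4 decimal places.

Σxᵢ = 24. Posterior is Gamma(31, 11); MAP = (31−1)/11 = 30/11 ≈ 2.72727.
MLE = x̄ = 24/5 ≈ 4.80000.
Difference = 30/11 − 24/5 = -114/55 ≈ -2.0727.

MAP − MLE = -2.0727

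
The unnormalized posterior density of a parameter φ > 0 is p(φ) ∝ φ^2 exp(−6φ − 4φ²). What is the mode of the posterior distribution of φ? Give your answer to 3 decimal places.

ℓ'(φ) = 2/φ − 6 − 8φ. Setting this to zero and multiplying by φ: 8φ² + 6φ − 2 = 0.
φ = (−6 + √(6² + 4·8·2)) / (2·8) = (−6 + √100) / 16 = (−6 + 10)/16 = 1/4.
ℓ''(φ) = −2/φ² − 8 < 0, confirming a maximum.

φ̂_MAP = 0.250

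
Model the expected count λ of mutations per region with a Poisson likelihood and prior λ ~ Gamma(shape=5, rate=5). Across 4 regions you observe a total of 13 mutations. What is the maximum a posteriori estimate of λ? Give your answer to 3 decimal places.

λ̂_MAP = 1.889

Σxᵢ = 13, n = 4.
Posterior ∝ λ^4e^(−5λ) · λ^13e^(−4λ) = λ^17e^(−9λ), i.e. Gamma(shape=18, rate=9).
The mode of a Gamma(a, b) with a ≥ 1 (shape–rate) is (a−1)/b = 17/9 ≈ 1.889.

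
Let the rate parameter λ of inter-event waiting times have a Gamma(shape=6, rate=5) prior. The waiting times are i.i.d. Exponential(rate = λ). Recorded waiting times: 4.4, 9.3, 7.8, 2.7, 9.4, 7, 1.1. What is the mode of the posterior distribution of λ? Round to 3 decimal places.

λ̂_MAP = 0.257

The Exponential(rate=λ) likelihood is ∝ λ^n e^(−λΣtᵢ). Here n = 7 and Σtᵢ = 4.4 + 9.3 + 7.8 + 2.7 + 9.4 + 7 + 1.1 = 41.7.
Posterior ∝ λ^5e^(−5λ) · λ^7e^(−41.7λ) = λ^12e^(−46.7λ), i.e. Gamma(13, 46.7).
Mode = (a−1)/b = 12/46.7 ≈ 0.257.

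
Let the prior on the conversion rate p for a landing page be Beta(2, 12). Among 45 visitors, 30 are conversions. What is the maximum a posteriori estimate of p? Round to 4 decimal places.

Prior: Beta(2, 12).
Data: 30 successes in 45 trials. The binomial likelihood contributes p^30(1−p)^15, so the posterior is Beta(2+30, 12+15) = Beta(32, 27).
For Beta(a, b) with a, b > 1 the mode is (a−1)/(a+b−2) = 31/57 ≈ 0.5439.

p̂_MAP = 0.5439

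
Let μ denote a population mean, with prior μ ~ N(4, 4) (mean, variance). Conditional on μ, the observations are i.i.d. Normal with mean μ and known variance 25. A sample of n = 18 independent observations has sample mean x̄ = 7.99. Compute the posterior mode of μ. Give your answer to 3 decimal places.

μ̂_MAP = 6.962

n = 18, x̄ = 7.99.
For a Normal prior and Normal likelihood with known variance, the posterior is Normal; its mode equals its mean, the precision-weighted average.
Prior precision 1/σ₀² = 1/4 = 0.25; data precision n/σ² = 18/25 = 0.72.
μ̂ = (0.25·4 + 0.72·7.99) / (0.25 + 0.72) = 6.7528/0.97 = 16882/2425 ≈ 6.962.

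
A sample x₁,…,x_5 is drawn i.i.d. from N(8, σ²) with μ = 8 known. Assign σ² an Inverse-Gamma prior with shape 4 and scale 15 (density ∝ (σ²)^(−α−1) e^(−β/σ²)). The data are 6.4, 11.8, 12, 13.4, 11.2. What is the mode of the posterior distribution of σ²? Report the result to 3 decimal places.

σ̂²_MAP = 6.827

Sum of squared deviations about the known mean: SS = (6.4−8)² + (11.8−8)² + (12−8)² + (13.4−8)² + (11.2−8)² = 72.4.
The Normal likelihood contributes (σ²)^(−n/2) exp(−SS/(2σ²)), so the posterior is Inverse-Gamma(α + n/2, β + SS/2) = Inverse-Gamma(6.5, 51.2).
The mode of Inverse-Gamma(a, b) is b/(a+1) = 51.2/7.5 ≈ 6.827.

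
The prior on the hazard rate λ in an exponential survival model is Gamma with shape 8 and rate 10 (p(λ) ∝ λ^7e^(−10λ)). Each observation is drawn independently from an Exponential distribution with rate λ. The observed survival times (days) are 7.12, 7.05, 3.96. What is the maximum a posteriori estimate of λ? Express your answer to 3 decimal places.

λ̂_MAP = 0.355

The Exponential(rate=λ) likelihood is ∝ λ^n e^(−λΣtᵢ). Here n = 3 and Σtᵢ = 7.12 + 7.05 + 3.96 = 18.13.
Posterior ∝ λ^7e^(−10λ) · λ^3e^(−18.13λ) = λ^10e^(−28.13λ), i.e. Gamma(11, 28.13).
Mode = (a−1)/b = 10/28.13 ≈ 0.355.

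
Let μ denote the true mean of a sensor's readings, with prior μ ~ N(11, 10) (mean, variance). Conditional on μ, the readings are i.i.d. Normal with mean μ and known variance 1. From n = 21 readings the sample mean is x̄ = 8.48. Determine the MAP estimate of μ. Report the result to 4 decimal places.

μ̂_MAP = 8.4919

n = 21, x̄ = 8.48.
For a Normal prior and Normal likelihood with known variance, the posterior is Normal; its mode equals its mean, the precision-weighted average.
Prior precision 1/σ₀² = 1/10 = 0.1; data precision n/σ² = 21/1 = 21.
μ̂ = (0.1·11 + 21·8.48) / (0.1 + 21) = 179.18/21.1 = 8959/1055 ≈ 8.4919.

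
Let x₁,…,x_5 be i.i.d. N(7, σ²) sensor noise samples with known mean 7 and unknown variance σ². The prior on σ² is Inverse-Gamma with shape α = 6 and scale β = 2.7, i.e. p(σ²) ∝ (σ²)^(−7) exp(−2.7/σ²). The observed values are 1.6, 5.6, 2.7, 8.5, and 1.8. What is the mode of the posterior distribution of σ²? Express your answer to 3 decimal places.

Sum of squared deviations about the known mean: SS = (1.6−7)² + (5.6−7)² + (2.7−7)² + (8.5−7)² + (1.8−7)² = 78.9.
The Normal likelihood contributes (σ²)^(−n/2) exp(−SS/(2σ²)), so the posterior is Inverse-Gamma(α + n/2, β + SS/2) = Inverse-Gamma(8.5, 42.15).
The mode of Inverse-Gamma(a, b) is b/(a+1) = 42.15/9.5 ≈ 4.437.

σ̂²_MAP = 4.437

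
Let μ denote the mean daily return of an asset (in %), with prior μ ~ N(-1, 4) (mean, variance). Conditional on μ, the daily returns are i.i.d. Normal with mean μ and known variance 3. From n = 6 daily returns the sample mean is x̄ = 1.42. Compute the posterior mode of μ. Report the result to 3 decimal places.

n = 6, x̄ = 1.42.
For a Normal prior and Normal likelihood with known variance, the posterior is Normal; its mode equals its mean, the precision-weighted average.
Prior precision 1/σ₀² = 1/4 = 0.25; data precision n/σ² = 6/3 = 2.
μ̂ = (0.25·(-1) + 2·1.42) / (0.25 + 2) = 2.59/2.25 = 259/225 ≈ 1.151.

μ̂_MAP = 1.151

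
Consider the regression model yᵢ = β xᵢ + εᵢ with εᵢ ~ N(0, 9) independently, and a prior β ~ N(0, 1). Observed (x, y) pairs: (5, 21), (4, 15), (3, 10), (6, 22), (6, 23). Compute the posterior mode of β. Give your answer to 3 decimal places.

β̂_MAP = 3.550

log p(β | y) = −Σ(yᵢ − βxᵢ)²/(2·9) − β²/(2·1) + const.
Setting the derivative to zero: Σxᵢ(yᵢ − βxᵢ)/9 − β/1 = 0, so β = Σxᵢyᵢ / (Σxᵢ² + σ²/τ²).
Σxᵢyᵢ = 5·21 + 4·15 + 3·10 + 6·22 + 6·23 = 465; Σxᵢ² = 122; σ²/τ² = 9.
β̂_MAP = 465 / (122 + 9) = 465/131 ≈ 3.550.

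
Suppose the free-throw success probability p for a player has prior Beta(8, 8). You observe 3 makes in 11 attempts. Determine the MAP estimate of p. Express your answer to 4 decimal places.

p̂_MAP = 0.4000

Prior: Beta(8, 8).
Data: 3 successes in 11 trials. The binomial likelihood contributes p^3(1−p)^8, so the posterior is Beta(8+3, 8+8) = Beta(11, 16).
For Beta(a, b) with a, b > 1 the mode is (a−1)/(a+b−2) = 10/25 ≈ 0.4000.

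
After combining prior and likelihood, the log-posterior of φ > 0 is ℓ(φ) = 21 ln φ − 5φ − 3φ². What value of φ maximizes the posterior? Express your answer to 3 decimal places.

φ̂_MAP = 1.500

ℓ'(φ) = 21/φ − 5 − 6φ. Setting this to zero and multiplying by φ: 6φ² + 5φ − 21 = 0.
φ = (−5 + √(5² + 4·6·21)) / (2·6) = (−5 + √529) / 12 = (−5 + 23)/12 = 3/2.
ℓ''(φ) = −21/φ² − 6 < 0, confirming a maximum.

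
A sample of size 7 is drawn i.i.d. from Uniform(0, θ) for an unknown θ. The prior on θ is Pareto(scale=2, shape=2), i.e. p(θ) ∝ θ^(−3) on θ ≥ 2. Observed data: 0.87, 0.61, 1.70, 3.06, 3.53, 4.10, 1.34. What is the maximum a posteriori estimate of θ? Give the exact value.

θ̂_MAP = 4.10

The Uniform(0, θ) likelihood is θ^(−n) for θ ≥ max(xᵢ), zero otherwise. Here max(xᵢ) = 4.10.
Posterior ∝ θ^(−3) · θ^(−7) = θ^(−10) on θ ≥ max(2, 4.10) = 4.10.
This density is strictly decreasing in θ, so the posterior mode lies at the lower boundary of the support.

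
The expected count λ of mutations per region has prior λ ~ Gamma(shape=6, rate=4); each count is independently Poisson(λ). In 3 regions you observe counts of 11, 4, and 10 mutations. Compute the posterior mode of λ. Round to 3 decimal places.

λ̂_MAP = 4.286

Σxᵢ = 11+4+10 = 25, with n = 3.
Posterior ∝ λ^5e^(−4λ) · λ^25e^(−3λ) = λ^30e^(−7λ), i.e. Gamma(shape=31, rate=7).
The mode of a Gamma(a, b) with a ≥ 1 (shape–rate) is (a−1)/b = 30/7 ≈ 4.286.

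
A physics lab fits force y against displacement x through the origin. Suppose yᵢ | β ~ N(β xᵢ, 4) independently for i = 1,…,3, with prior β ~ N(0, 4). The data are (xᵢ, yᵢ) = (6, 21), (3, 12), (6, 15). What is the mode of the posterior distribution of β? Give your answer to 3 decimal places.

log p(β | y) = −Σ(yᵢ − βxᵢ)²/(2·4) − β²/(2·4) + const.
Setting the derivative to zero: Σxᵢ(yᵢ − βxᵢ)/4 − β/4 = 0, so β = Σxᵢyᵢ / (Σxᵢ² + σ²/τ²).
Σxᵢyᵢ = 6·21 + 3·12 + 6·15 = 252; Σxᵢ² = 81; σ²/τ² = 1.
β̂_MAP = 252 / (81 + 1) = 252/82 ≈ 3.073.

β̂_MAP = 3.073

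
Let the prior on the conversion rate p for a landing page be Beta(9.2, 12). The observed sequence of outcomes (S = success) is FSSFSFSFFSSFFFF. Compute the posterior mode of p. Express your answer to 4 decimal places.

Prior: Beta(9.2, 12).
Data: 6 successes in 15 trials (from the sequence). The binomial likelihood contributes p^6(1−p)^9, so the posterior is Beta(9.2+6, 12+9) = Beta(15.2, 21).
For Beta(a, b) with a, b > 1 the mode is (a−1)/(a+b−2) = 14.2/34.2 ≈ 0.4152.

p̂_MAP = 0.4152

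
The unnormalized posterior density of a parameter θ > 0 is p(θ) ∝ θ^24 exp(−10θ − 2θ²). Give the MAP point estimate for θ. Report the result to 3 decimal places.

ℓ'(θ) = 24/θ − 10 − 4θ. Setting this to zero and multiplying by θ: 4θ² + 10θ − 24 = 0.
θ = (−10 + √(10² + 4·4·24)) / (2·4) = (−10 + √484) / 8 = (−10 + 22)/8 = 3/2.
ℓ''(θ) = −24/θ² − 4 < 0, confirming a maximum.

θ̂_MAP = 1.500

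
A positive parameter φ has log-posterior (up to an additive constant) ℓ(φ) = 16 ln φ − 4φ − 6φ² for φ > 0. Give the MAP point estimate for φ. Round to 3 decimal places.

φ̂_MAP = 1.000

ℓ'(φ) = 16/φ − 4 − 12φ. Setting this to zero and multiplying by φ: 12φ² + 4φ − 16 = 0.
φ = (−4 + √(4² + 4·12·16)) / (2·12) = (−4 + √784) / 24 = (−4 + 28)/24 = 1.
ℓ''(φ) = −16/φ² − 12 < 0, confirming a maximum.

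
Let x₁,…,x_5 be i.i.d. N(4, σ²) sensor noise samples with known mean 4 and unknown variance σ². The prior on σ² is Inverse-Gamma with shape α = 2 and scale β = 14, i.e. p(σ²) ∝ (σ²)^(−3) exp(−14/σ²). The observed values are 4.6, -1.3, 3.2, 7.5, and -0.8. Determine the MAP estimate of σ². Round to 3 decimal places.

Sum of squared deviations about the known mean: SS = (4.6−4)² + (-1.3−4)² + (3.2−4)² + (7.5−4)² + (-0.8−4)² = 64.38.
The Normal likelihood contributes (σ²)^(−n/2) exp(−SS/(2σ²)), so the posterior is Inverse-Gamma(α + n/2, β + SS/2) = Inverse-Gamma(4.5, 46.19).
The mode of Inverse-Gamma(a, b) is b/(a+1) = 46.19/5.5 ≈ 8.398.

σ̂²_MAP = 8.398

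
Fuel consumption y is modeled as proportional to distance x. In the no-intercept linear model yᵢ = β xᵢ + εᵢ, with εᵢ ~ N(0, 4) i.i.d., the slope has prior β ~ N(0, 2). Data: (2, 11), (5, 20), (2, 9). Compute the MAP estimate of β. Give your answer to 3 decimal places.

log p(β | y) = −Σ(yᵢ − βxᵢ)²/(2·4) − β²/(2·2) + const.
Setting the derivative to zero: Σxᵢ(yᵢ − βxᵢ)/4 − β/2 = 0, so β = Σxᵢyᵢ / (Σxᵢ² + σ²/τ²).
Σxᵢyᵢ = 2·11 + 5·20 + 2·9 = 140; Σxᵢ² = 33; σ²/τ² = 2.
β̂_MAP = 140 / (33 + 2) = 140/35 ≈ 4.000.

β̂_MAP = 4.000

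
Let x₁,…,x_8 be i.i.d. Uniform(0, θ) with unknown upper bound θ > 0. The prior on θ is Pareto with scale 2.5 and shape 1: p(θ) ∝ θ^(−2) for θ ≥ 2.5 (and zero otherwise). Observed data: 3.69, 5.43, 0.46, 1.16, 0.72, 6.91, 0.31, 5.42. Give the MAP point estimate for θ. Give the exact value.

The Uniform(0, θ) likelihood is θ^(−n) for θ ≥ max(xᵢ), zero otherwise. Here max(xᵢ) = 6.91.
Posterior ∝ θ^(−2) · θ^(−8) = θ^(−10) on θ ≥ max(2.5, 6.91) = 6.91.
This density is strictly decreasing in θ, so the posterior mode lies at the lower boundary of the support.

θ̂_MAP = 6.91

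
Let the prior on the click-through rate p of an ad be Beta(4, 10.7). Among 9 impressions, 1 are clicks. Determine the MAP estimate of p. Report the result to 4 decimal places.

Prior: Beta(4, 10.7).
Data: 1 success in 9 trials. The binomial likelihood contributes p(1−p)^8, so the posterior is Beta(4+1, 10.7+8) = Beta(5, 18.7).
For Beta(a, b) with a, b > 1 the mode is (a−1)/(a+b−2) = 4/21.7 ≈ 0.1843.

p̂_MAP = 0.1843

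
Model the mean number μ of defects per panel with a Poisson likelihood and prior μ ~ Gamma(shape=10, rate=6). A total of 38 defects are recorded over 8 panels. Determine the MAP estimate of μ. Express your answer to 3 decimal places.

Σxᵢ = 38, n = 8.
Posterior ∝ μ^9e^(−6μ) · μ^38e^(−8μ) = μ^47e^(−14μ), i.e. Gamma(shape=48, rate=14).
The mode of a Gamma(a, b) with a ≥ 1 (shape–rate) is (a−1)/b = 47/14 ≈ 3.357.

μ̂_MAP = 3.357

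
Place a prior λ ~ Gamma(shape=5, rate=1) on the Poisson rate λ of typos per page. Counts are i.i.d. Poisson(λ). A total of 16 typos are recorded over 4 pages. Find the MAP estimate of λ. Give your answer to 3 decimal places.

λ̂_MAP = 4.000

Σxᵢ = 16, n = 4.
Posterior ∝ λ^4e^(−1λ) · λ^16e^(−4λ) = λ^20e^(−5λ), i.e. Gamma(shape=21, rate=5).
The mode of a Gamma(a, b) with a ≥ 1 (shape–rate) is (a−1)/b = 20/5 ≈ 4.000.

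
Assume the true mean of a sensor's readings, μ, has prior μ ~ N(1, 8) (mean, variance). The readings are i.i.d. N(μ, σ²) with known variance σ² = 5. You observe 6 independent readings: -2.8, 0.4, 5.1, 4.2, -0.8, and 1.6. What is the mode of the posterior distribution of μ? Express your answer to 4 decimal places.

n = 6; x̄ = ((-2.8) + 0.4 + 5.1 + 4.2 + (-0.8) + 1.6)/6 = 7.7/6 = 77/60 ≈ 1.2833.
For a Normal prior and Normal likelihood with known variance, the posterior is Normal; its mode equals its mean, the precision-weighted average.
Prior precision 1/σ₀² = 1/8 = 0.125; data precision n/σ² = 6/5 = 1.2.
μ̂ = (0.125·1 + 1.2·(77/60)) / (0.125 + 1.2) = 1.665/1.325 = 333/265 ≈ 1.2566.

μ̂_MAP = 1.2566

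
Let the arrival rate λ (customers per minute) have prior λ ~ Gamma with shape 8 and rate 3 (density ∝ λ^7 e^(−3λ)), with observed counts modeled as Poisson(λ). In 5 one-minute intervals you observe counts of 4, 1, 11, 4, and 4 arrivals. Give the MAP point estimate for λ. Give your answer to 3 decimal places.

λ̂_MAP = 3.875

Σxᵢ = 4+1+11+4+4 = 24, with n = 5.
Posterior ∝ λ^7e^(−3λ) · λ^24e^(−5λ) = λ^31e^(−8λ), i.e. Gamma(shape=32, rate=8).
The mode of a Gamma(a, b) with a ≥ 1 (shape–rate) is (a−1)/b = 31/8 ≈ 3.875.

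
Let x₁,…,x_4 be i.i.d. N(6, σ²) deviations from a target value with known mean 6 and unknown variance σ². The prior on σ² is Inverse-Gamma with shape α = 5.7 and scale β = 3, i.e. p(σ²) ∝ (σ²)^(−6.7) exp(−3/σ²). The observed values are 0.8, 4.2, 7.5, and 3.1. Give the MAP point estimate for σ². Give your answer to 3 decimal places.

Sum of squared deviations about the known mean: SS = (0.8−6)² + (4.2−6)² + (7.5−6)² + (3.1−6)² = 40.94.
The Normal likelihood contributes (σ²)^(−n/2) exp(−SS/(2σ²)), so the posterior is Inverse-Gamma(α + n/2, β + SS/2) = Inverse-Gamma(7.7, 23.47).
The mode of Inverse-Gamma(a, b) is b/(a+1) = 23.47/8.7 ≈ 2.698.

σ̂²_MAP = 2.698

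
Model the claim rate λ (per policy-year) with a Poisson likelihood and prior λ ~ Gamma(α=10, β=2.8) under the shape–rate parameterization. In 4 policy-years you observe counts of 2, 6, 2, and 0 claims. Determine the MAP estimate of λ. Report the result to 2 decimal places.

Σxᵢ = 2+6+2+0 = 10, with n = 4.
Posterior ∝ λ^9e^(−2.8λ) · λ^10e^(−4λ) = λ^19e^(−6.8λ), i.e. Gamma(shape=20, rate=6.8).
The mode of a Gamma(a, b) with a ≥ 1 (shape–rate) is (a−1)/b = 19/6.8 ≈ 2.79.

λ̂_MAP = 2.79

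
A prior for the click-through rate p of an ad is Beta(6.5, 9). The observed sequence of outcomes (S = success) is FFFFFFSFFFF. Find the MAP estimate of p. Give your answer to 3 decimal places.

Prior: Beta(6.5, 9).
Data: 1 success in 11 trials (from the sequence). The binomial likelihood contributes p(1−p)^10, so the posterior is Beta(6.5+1, 9+10) = Beta(7.5, 19).
For Beta(a, b) with a, b > 1 the mode is (a−1)/(a+b−2) = 6.5/24.5 ≈ 0.265.

p̂_MAP = 0.265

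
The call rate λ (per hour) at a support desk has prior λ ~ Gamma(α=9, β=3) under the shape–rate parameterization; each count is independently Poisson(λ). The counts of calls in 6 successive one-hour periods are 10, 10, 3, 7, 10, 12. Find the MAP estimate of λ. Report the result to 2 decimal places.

λ̂_MAP = 6.67

Σxᵢ = 10+10+3+7+10+12 = 52, with n = 6.
Posterior ∝ λ^8e^(−3λ) · λ^52e^(−6λ) = λ^60e^(−9λ), i.e. Gamma(shape=61, rate=9).
The mode of a Gamma(a, b) with a ≥ 1 (shape–rate) is (a−1)/b = 60/9 ≈ 6.67.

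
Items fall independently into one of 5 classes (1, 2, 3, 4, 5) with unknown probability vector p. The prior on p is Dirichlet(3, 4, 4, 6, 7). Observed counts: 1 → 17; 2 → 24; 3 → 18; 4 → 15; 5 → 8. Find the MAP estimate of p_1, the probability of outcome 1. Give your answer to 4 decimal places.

MAP estimate: 0.1881

The posterior is Dirichlet(αᵢ + nᵢ) = Dirichlet(20, 28, 22, 21, 15).
For a Dirichlet(a₁,…,a_K) with all aᵢ > 1, the mode has j-th component (aⱼ − 1)/(Σaᵢ − K).
Here Σaᵢ = 106 and K = 5, so p_1 = (20 − 1)/(106 − 5) = 19/101 ≈ 0.1881.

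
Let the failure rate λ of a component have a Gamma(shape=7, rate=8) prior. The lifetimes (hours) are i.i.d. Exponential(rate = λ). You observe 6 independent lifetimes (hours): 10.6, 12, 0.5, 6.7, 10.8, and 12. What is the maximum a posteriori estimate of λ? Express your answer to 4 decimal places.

λ̂_MAP = 0.1980

The Exponential(rate=λ) likelihood is ∝ λ^n e^(−λΣtᵢ). Here n = 6 and Σtᵢ = 10.6 + 12 + 0.5 + 6.7 + 10.8 + 12 = 52.6.
Posterior ∝ λ^6e^(−8λ) · λ^6e^(−52.6λ) = λ^12e^(−60.6λ), i.e. Gamma(13, 60.6).
Mode = (a−1)/b = 12/60.6 ≈ 0.1980.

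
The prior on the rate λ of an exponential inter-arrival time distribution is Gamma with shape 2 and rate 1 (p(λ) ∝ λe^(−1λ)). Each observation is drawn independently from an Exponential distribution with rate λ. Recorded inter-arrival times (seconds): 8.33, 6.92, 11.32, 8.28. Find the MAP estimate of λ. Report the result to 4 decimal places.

The Exponential(rate=λ) likelihood is ∝ λ^n e^(−λΣtᵢ). Here n = 4 and Σtᵢ = 8.33 + 6.92 + 11.32 + 8.28 = 34.85.
Posterior ∝ λe^(−1λ) · λ^4e^(−34.85λ) = λ^5e^(−35.85λ), i.e. Gamma(6, 35.85).
Mode = (a−1)/b = 5/35.85 ≈ 0.1395.

λ̂_MAP = 0.1395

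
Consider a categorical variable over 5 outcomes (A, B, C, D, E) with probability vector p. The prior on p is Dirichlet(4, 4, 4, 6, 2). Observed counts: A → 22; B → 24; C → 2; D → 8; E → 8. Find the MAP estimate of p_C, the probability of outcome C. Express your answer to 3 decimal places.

MAP estimate of p_C = 0.063

The posterior is Dirichlet(αᵢ + nᵢ) = Dirichlet(26, 28, 6, 14, 10).
For a Dirichlet(a₁,…,a_K) with all aᵢ > 1, the mode has j-th component (aⱼ − 1)/(Σaᵢ − K).
Here Σaᵢ = 84 and K = 5, so p_C = (6 − 1)/(84 − 5) = 5/79 ≈ 0.063.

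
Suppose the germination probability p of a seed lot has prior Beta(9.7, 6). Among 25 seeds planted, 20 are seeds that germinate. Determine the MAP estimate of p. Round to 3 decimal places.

Prior: Beta(9.7, 6).
Data: 20 successes in 25 trials. The binomial likelihood contributes p^20(1−p)^5, so the posterior is Beta(9.7+20, 6+5) = Beta(29.7, 11).
For Beta(a, b) with a, b > 1 the mode is (a−1)/(a+b−2) = 28.7/38.7 ≈ 0.742.

p̂_MAP = 0.742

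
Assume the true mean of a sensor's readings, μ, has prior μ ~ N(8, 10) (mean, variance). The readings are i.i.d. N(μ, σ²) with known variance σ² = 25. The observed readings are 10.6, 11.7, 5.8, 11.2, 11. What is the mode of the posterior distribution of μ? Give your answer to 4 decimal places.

μ̂_MAP = 9.3733

n = 5; x̄ = (10.6 + 11.7 + 5.8 + 11.2 + 11)/5 = 50.3/5 = 10.06.
For a Normal prior and Normal likelihood with known variance, the posterior is Normal; its mode equals its mean, the precision-weighted average.
Prior precision 1/σ₀² = 1/10 = 0.1; data precision n/σ² = 5/25 = 0.2.
μ̂ = (0.1·8 + 0.2·10.06) / (0.1 + 0.2) = 2.812/0.3 = 703/75 ≈ 9.3733.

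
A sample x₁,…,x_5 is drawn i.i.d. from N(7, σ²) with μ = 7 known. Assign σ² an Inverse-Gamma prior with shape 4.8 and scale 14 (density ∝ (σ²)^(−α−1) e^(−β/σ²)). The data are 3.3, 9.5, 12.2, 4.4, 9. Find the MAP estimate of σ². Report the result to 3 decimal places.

Sum of squared deviations about the known mean: SS = (3.3−7)² + (9.5−7)² + (12.2−7)² + (4.4−7)² + (9−7)² = 57.74.
The Normal likelihood contributes (σ²)^(−n/2) exp(−SS/(2σ²)), so the posterior is Inverse-Gamma(α + n/2, β + SS/2) = Inverse-Gamma(7.3, 42.87).
The mode of Inverse-Gamma(a, b) is b/(a+1) = 42.87/8.3 ≈ 5.165.

σ̂²_MAP = 5.165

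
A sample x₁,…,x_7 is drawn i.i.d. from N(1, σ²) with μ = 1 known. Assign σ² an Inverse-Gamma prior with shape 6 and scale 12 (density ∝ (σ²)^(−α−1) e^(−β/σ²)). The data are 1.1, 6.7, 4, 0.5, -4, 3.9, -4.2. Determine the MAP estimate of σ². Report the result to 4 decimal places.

Sum of squared deviations about the known mean: SS = (1.1−1)² + (6.7−1)² + (4−1)² + (0.5−1)² + (-4−1)² + (3.9−1)² + (-4.2−1)² = 102.2.
The Normal likelihood contributes (σ²)^(−n/2) exp(−SS/(2σ²)), so the posterior is Inverse-Gamma(α + n/2, β + SS/2) = Inverse-Gamma(9.5, 63.1).
The mode of Inverse-Gamma(a, b) is b/(a+1) = 63.1/10.5 ≈ 6.0095.

σ̂²_MAP = 6.0095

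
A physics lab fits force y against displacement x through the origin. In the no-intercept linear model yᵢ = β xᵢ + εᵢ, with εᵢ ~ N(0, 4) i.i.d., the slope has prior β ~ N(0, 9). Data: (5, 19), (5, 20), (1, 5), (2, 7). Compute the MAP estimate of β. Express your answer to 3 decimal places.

log p(β | y) = −Σ(yᵢ − βxᵢ)²/(2·4) − β²/(2·9) + const.
Setting the derivative to zero: Σxᵢ(yᵢ − βxᵢ)/4 − β/9 = 0, so β = Σxᵢyᵢ / (Σxᵢ² + σ²/τ²).
Σxᵢyᵢ = 5·19 + 5·20 + 1·5 + 2·7 = 214; Σxᵢ² = 55; σ²/τ² = 4/9.
β̂_MAP = 214 / (55 + 4/9) = 214/(499/9) = 1926/499 ≈ 3.860.

β̂_MAP = 3.860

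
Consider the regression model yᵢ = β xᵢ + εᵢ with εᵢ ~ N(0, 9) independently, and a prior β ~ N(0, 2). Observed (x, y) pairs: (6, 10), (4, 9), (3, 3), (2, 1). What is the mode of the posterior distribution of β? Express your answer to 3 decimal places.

log p(β | y) = −Σ(yᵢ − βxᵢ)²/(2·9) − β²/(2·2) + const.
Setting the derivative to zero: Σxᵢ(yᵢ − βxᵢ)/9 − β/2 = 0, so β = Σxᵢyᵢ / (Σxᵢ² + σ²/τ²).
Σxᵢyᵢ = 6·10 + 4·9 + 3·3 + 2·1 = 107; Σxᵢ² = 65; σ²/τ² = 4.5.
β̂_MAP = 107 / (65 + 4.5) = 107/69.5 ≈ 1.540.

β̂_MAP = 1.540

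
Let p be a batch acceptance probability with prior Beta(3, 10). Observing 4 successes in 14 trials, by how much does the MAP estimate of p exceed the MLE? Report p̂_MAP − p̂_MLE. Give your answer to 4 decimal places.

MAP − MLE = -0.0457

Posterior is Beta(7, 20); MAP = (7−1)/(27−2) = 6/25 ≈ 0.24000.
MLE ignores the prior: p̂_MLE = k/n = 4/14 ≈ 0.28571.
Difference = 6/25 − 4/14 = -8/175 ≈ -0.0457.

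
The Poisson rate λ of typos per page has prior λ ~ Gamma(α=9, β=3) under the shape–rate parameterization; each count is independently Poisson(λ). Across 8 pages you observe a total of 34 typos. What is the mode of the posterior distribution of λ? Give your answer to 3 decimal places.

Σxᵢ = 34, n = 8.
Posterior ∝ λ^8e^(−3λ) · λ^34e^(−8λ) = λ^42e^(−11λ), i.e. Gamma(shape=43, rate=11).
The mode of a Gamma(a, b) with a ≥ 1 (shape–rate) is (a−1)/b = 42/11 ≈ 3.818.

λ̂_MAP = 3.818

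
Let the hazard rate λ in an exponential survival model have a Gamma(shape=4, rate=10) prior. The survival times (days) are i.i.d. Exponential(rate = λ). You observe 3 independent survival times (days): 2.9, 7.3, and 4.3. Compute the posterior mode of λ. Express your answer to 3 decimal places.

λ̂_MAP = 0.245

The Exponential(rate=λ) likelihood is ∝ λ^n e^(−λΣtᵢ). Here n = 3 and Σtᵢ = 2.9 + 7.3 + 4.3 = 14.5.
Posterior ∝ λ^3e^(−10λ) · λ^3e^(−14.5λ) = λ^6e^(−24.5λ), i.e. Gamma(7, 24.5).
Mode = (a−1)/b = 6/24.5 ≈ 0.245.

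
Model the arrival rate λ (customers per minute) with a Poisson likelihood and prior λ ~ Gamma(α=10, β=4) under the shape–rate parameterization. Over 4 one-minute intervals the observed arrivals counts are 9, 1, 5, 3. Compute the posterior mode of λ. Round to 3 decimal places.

Σxᵢ = 9+1+5+3 = 18, with n = 4.
Posterior ∝ λ^9e^(−4λ) · λ^18e^(−4λ) = λ^27e^(−8λ), i.e. Gamma(shape=28, rate=8).
The mode of a Gamma(a, b) with a ≥ 1 (shape–rate) is (a−1)/b = 27/8 ≈ 3.375.

λ̂_MAP = 3.375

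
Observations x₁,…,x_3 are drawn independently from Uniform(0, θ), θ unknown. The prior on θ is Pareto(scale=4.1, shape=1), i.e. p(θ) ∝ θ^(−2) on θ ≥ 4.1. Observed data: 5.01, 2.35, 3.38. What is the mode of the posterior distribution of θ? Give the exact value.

θ̂_MAP = 5.01

The Uniform(0, θ) likelihood is θ^(−n) for θ ≥ max(xᵢ), zero otherwise. Here max(xᵢ) = 5.01.
Posterior ∝ θ^(−2) · θ^(−3) = θ^(−5) on θ ≥ max(4.1, 5.01) = 5.01.
This density is strictly decreasing in θ, so the posterior mode lies at the lower boundary of the support.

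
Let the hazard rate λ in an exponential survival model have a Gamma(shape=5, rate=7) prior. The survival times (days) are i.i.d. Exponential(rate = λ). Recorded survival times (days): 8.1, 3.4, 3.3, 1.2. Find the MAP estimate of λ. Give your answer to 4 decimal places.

The Exponential(rate=λ) likelihood is ∝ λ^n e^(−λΣtᵢ). Here n = 4 and Σtᵢ = 8.1 + 3.4 + 3.3 + 1.2 = 16.
Posterior ∝ λ^4e^(−7λ) · λ^4e^(−16λ) = λ^8e^(−23λ), i.e. Gamma(9, 23).
Mode = (a−1)/b = 8/23 ≈ 0.3478.

λ̂_MAP = 0.3478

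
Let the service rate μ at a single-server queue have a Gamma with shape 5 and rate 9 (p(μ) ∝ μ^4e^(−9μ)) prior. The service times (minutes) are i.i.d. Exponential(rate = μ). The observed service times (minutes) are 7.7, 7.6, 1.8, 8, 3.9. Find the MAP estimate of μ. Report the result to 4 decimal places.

μ̂_MAP = 0.2368

The Exponential(rate=μ) likelihood is ∝ μ^n e^(−μΣtᵢ). Here n = 5 and Σtᵢ = 7.7 + 7.6 + 1.8 + 8 + 3.9 = 29.
Posterior ∝ μ^4e^(−9μ) · μ^5e^(−29μ) = μ^9e^(−38μ), i.e. Gamma(10, 38).
Mode = (a−1)/b = 9/38 ≈ 0.2368.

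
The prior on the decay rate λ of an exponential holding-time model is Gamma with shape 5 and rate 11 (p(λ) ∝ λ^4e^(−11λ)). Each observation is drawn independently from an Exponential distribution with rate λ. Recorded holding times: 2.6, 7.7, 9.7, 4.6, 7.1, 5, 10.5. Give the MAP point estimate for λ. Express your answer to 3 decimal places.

λ̂_MAP = 0.189

The Exponential(rate=λ) likelihood is ∝ λ^n e^(−λΣtᵢ). Here n = 7 and Σtᵢ = 2.6 + 7.7 + 9.7 + 4.6 + 7.1 + 5 + 10.5 = 47.2.
Posterior ∝ λ^4e^(−11λ) · λ^7e^(−47.2λ) = λ^11e^(−58.2λ), i.e. Gamma(12, 58.2).
Mode = (a−1)/b = 11/58.2 ≈ 0.189.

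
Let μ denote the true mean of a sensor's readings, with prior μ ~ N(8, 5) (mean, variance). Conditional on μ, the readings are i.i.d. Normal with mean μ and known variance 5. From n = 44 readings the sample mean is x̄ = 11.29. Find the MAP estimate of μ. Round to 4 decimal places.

n = 44, x̄ = 11.29.
For a Normal prior and Normal likelihood with known variance, the posterior is Normal; its mode equals its mean, the precision-weighted average.
Prior precision 1/σ₀² = 1/5 = 0.2; data precision n/σ² = 44/5 = 8.8.
μ̂ = (0.2·8 + 8.8·11.29) / (0.2 + 8.8) = 100.952/9 = 12619/1125 ≈ 11.2169.

μ̂_MAP = 11.2169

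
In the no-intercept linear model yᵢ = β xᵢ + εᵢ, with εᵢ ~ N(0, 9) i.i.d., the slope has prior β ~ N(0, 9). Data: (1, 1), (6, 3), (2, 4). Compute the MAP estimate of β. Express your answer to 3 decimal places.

log p(β | y) = −Σ(yᵢ − βxᵢ)²/(2·9) − β²/(2·9) + const.
Setting the derivative to zero: Σxᵢ(yᵢ − βxᵢ)/9 − β/9 = 0, so β = Σxᵢyᵢ / (Σxᵢ² + σ²/τ²).
Σxᵢyᵢ = 1·1 + 6·3 + 2·4 = 27; Σxᵢ² = 41; σ²/τ² = 1.
β̂_MAP = 27 / (41 + 1) = 27/42 ≈ 0.643.

β̂_MAP = 0.643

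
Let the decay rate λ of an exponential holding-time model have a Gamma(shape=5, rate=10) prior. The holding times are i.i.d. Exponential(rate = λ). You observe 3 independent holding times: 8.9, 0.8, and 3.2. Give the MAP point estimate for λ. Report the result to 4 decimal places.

λ̂_MAP = 0.3057

The Exponential(rate=λ) likelihood is ∝ λ^n e^(−λΣtᵢ). Here n = 3 and Σtᵢ = 8.9 + 0.8 + 3.2 = 12.9.
Posterior ∝ λ^4e^(−10λ) · λ^3e^(−12.9λ) = λ^7e^(−22.9λ), i.e. Gamma(8, 22.9).
Mode = (a−1)/b = 7/22.9 ≈ 0.3057.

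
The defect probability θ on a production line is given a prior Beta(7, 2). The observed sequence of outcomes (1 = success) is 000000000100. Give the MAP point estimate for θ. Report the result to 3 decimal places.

θ̂_MAP = 0.368

Prior: Beta(7, 2).
Data: 1 success in 12 trials (from the sequence). The binomial likelihood contributes θ(1−θ)^11, so the posterior is Beta(7+1, 2+11) = Beta(8, 13).
For Beta(a, b) with a, b > 1 the mode is (a−1)/(a+b−2) = 7/19 ≈ 0.368.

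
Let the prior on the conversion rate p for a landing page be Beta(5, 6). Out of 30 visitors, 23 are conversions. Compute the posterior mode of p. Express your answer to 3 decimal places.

p̂_MAP = 0.692

Prior: Beta(5, 6).
Data: 23 successes in 30 trials. The binomial likelihood contributes p^23(1−p)^7, so the posterior is Beta(5+23, 6+7) = Beta(28, 13).
For Beta(a, b) with a, b > 1 the mode is (a−1)/(a+b−2) = 27/39 ≈ 0.692.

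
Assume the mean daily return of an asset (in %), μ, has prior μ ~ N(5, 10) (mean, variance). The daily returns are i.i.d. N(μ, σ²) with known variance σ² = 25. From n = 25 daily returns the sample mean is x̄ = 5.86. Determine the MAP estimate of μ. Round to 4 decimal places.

n = 25, x̄ = 5.86.
For a Normal prior and Normal likelihood with known variance, the posterior is Normal; its mode equals its mean, the precision-weighted average.
Prior precision 1/σ₀² = 1/10 = 0.1; data precision n/σ² = 25/25 = 1.
μ̂ = (0.1·5 + 1·5.86) / (0.1 + 1) = 6.36/1.1 = 318/55 ≈ 5.7818.

μ̂_MAP = 5.7818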